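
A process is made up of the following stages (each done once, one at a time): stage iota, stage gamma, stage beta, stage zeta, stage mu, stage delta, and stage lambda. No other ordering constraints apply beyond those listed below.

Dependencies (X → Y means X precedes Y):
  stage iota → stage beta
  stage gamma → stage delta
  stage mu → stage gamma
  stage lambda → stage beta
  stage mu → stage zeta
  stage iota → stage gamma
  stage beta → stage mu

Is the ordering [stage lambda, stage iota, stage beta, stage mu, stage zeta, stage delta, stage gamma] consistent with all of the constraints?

No

In the proposed order, stage delta appears before stage gamma.
Since stage gamma is required before stage delta, the ordering is invalid.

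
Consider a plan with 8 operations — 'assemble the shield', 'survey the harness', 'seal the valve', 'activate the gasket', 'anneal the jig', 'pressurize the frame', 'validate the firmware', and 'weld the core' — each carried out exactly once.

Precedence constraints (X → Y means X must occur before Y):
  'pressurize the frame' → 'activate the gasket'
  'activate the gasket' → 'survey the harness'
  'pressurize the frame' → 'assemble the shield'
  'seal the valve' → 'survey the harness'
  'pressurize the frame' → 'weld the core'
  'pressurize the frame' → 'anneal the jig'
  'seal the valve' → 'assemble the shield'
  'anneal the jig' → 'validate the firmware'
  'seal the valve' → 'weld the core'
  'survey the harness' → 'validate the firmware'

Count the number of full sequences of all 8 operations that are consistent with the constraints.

The operations with no prerequisites are 'seal the valve', 'pressurize the frame'; any of them can be placed first.
Systematically extending each partial ordering one operation at a time and counting, there are 264 complete orderings.

264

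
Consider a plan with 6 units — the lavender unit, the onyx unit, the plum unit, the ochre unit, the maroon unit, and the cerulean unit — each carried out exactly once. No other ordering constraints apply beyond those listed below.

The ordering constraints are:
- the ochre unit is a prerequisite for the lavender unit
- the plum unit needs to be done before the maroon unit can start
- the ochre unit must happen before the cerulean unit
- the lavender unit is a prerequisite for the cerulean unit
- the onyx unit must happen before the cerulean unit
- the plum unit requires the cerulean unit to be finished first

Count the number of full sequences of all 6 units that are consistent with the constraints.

The units with no prerequisites are the onyx unit, the ochre unit; any of them can be placed first.
Enumerating by repeatedly choosing an available unit (one whose prerequisites are all placed) gives 3 distinct complete orderings.

3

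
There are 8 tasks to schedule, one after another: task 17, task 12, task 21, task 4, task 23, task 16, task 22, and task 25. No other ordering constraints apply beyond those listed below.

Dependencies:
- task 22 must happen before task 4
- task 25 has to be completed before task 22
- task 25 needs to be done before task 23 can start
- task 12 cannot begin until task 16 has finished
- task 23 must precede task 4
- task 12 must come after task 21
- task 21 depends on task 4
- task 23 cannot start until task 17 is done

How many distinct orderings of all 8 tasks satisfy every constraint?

35

The tasks with no prerequisites are task 17, task 16, task 25; any of them can be placed first.
Systematically extending each partial ordering one task at a time and counting, there are 35 complete orderings.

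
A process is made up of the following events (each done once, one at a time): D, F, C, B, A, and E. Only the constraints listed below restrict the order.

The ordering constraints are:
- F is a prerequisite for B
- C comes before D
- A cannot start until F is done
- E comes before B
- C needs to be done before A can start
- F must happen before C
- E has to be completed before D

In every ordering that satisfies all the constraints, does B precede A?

No chain of constraints connects B to A in either direction.
So B can come before A or after — it is not forced.

No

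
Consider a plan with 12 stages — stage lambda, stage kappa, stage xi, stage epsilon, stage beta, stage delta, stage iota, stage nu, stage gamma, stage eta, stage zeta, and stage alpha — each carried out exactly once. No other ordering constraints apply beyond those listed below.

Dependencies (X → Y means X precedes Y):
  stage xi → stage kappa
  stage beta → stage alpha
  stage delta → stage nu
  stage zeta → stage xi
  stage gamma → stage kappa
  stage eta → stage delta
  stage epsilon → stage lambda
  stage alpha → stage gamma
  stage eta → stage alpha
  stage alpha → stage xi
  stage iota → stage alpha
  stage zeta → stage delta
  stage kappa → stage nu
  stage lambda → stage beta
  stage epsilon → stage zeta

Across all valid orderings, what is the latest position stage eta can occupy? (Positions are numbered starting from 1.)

Following every chain forward from stage eta, the stages that must come later are stage kappa, stage xi, stage delta, stage nu, stage gamma, stage alpha — 6 of them.
So at least 6 stages follow stage eta, putting stage eta no later than position 6. That position is achievable by scheduling everything else first.

6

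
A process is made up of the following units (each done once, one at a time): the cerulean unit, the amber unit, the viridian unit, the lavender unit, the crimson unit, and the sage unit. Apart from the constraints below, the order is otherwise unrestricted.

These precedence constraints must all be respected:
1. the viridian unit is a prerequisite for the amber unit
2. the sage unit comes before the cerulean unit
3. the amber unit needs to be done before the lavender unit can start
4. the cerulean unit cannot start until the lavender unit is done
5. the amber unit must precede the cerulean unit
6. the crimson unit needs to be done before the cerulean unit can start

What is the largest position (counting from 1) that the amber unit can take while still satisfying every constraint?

4

Every unit that must follow the amber unit has to come after it. Tracing all chains starting from the amber unit, those units are: the cerulean unit, the lavender unit — 2 in total.
So at least 2 units follow the amber unit, putting the amber unit no later than position 4. That position is achievable by scheduling everything else first.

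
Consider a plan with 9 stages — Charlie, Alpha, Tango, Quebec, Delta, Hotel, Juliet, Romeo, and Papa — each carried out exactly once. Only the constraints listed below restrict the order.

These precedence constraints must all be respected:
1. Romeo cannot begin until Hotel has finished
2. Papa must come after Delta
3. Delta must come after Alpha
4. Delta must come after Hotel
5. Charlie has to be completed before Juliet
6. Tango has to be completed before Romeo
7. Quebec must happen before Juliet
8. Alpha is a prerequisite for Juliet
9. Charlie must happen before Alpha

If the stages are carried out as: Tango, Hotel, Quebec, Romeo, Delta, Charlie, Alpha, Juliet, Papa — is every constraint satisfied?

No

The sequence places Delta ahead of Alpha.
That contradicts the constraint that Alpha must precede Delta.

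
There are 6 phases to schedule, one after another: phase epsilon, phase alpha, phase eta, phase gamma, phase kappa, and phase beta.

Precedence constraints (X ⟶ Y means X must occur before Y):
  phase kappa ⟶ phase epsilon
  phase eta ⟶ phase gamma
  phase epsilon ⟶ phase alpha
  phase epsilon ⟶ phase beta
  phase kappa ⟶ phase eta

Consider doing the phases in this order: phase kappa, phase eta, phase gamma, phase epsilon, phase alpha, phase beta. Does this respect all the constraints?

Yes

Going through the constraints one by one, each required predecessor appears earlier in the sequence than its dependent — e.g. phase kappa (position 1) is before phase epsilon (position 4), as required.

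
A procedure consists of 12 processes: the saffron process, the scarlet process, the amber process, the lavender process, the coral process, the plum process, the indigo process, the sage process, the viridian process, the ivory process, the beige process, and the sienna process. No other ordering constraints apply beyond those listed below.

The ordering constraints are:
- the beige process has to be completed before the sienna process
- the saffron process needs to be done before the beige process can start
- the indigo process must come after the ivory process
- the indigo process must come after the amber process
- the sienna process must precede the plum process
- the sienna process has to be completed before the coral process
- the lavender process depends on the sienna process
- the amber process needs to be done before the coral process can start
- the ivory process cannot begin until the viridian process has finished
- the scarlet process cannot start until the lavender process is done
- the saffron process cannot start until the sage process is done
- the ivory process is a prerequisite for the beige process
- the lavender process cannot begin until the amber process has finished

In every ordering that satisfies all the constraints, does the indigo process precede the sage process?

No

The indigo process and the sage process are not related by any chain of constraints.
A valid ordering placing the sage process before the indigo process exists, so the answer is no.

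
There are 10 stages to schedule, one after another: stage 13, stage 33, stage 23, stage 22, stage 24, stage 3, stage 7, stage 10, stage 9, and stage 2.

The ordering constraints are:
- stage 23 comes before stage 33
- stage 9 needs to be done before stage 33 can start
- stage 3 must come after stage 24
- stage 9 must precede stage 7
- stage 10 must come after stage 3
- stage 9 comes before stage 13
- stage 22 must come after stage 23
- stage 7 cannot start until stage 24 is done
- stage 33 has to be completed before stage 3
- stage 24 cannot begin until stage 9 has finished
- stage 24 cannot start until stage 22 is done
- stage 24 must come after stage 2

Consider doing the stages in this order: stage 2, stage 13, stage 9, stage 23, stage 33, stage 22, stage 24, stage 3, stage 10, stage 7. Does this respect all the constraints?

No

In the proposed order, stage 13 appears before stage 9.
But one of the constraints requires stage 9 before stage 13, so this ordering violates it.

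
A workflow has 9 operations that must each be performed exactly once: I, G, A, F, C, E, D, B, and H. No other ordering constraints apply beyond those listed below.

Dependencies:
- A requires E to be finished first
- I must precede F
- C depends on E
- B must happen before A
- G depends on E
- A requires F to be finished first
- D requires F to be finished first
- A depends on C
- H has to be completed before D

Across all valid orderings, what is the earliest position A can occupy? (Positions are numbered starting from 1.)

Every operation that must precede A has to come before it. Tracing all chains that end at A, those operations are: I, F, C, E, B — 5 in total.
With 5 mandatory predecessors, the earliest A can sit is position 5+1 = 6, and placing just those 5 first achieves it.

6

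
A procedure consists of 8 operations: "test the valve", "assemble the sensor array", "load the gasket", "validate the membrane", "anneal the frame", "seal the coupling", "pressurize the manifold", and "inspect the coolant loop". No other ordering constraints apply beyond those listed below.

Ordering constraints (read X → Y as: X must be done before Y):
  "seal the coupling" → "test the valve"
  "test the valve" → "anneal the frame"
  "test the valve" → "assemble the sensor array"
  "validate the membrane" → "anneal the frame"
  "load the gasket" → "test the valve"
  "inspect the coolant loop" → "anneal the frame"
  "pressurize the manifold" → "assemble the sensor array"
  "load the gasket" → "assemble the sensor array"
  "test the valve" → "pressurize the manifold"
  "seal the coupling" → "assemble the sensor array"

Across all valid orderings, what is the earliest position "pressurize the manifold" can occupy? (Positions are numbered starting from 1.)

4

Working backwards through the constraints from "pressurize the manifold", its full set of required predecessors is "test the valve", "load the gasket", "seal the coupling" — 3 of them.
With 3 mandatory predecessors, the earliest "pressurize the manifold" can sit is position 3+1 = 4, and placing just those 3 first achieves it.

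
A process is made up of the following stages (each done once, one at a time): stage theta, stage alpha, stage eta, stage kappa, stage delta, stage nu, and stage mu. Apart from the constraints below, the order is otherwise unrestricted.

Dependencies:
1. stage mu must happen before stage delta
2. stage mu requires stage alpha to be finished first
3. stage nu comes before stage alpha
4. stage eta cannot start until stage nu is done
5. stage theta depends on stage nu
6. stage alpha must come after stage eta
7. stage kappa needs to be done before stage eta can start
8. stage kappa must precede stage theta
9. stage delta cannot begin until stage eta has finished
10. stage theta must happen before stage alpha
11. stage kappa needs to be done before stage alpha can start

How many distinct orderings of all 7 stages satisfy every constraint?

4

2 stages have no prerequisites (stage kappa, stage nu), so any of them could come first.
Enumerating by repeatedly choosing an available stage (one whose prerequisites are all placed) gives 4 distinct complete orderings.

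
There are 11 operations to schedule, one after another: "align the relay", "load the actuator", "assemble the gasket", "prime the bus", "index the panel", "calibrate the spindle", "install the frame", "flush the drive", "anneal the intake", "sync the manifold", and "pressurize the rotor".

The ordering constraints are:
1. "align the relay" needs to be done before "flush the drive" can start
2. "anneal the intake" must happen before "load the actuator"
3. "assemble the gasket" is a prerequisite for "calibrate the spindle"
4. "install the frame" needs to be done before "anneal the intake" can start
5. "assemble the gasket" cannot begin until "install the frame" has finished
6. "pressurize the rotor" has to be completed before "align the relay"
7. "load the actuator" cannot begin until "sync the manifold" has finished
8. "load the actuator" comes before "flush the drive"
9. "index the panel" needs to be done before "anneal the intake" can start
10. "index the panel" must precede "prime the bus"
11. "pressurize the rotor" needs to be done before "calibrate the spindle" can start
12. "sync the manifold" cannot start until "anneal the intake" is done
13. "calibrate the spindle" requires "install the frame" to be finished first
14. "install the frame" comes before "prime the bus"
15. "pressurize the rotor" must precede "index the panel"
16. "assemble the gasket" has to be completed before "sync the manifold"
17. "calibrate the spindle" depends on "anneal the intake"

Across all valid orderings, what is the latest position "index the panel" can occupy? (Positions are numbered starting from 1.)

Every operation that must follow "index the panel" has to come after it. Tracing all chains starting from "index the panel", those operations are: "load the actuator", "prime the bus", "calibrate the spindle", "flush the drive", "anneal the intake", "sync the manifold" — 6 in total.
So at least 6 operations follow "index the panel", putting "index the panel" no later than position 5. That position is achievable by scheduling everything else first.

5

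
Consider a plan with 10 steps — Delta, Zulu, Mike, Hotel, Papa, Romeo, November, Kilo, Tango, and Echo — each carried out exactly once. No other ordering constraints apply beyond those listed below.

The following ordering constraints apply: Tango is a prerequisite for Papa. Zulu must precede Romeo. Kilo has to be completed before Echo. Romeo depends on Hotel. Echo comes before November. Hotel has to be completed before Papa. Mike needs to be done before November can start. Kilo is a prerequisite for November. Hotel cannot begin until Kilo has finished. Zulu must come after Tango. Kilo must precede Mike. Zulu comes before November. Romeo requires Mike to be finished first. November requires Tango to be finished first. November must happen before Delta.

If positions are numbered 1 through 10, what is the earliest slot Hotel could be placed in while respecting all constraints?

2

The only step forced before Hotel (directly or transitively) is Kilo.
So at minimum 1 step comes before Hotel, putting Hotel no earlier than position 2. That position is achievable by scheduling exactly that predecessor first.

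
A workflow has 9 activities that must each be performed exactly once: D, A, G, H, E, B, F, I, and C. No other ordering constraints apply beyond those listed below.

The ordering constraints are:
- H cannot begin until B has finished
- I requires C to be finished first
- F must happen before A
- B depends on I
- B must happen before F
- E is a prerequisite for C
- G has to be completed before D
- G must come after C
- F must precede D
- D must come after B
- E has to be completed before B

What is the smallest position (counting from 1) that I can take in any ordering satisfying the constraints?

Every activity that must precede I has to come before it. Tracing all chains that end at I, those activities are: E, C — 2 in total.
With 2 mandatory predecessors, the earliest I can sit is position 2+1 = 3, and placing just those 2 first achieves it.

3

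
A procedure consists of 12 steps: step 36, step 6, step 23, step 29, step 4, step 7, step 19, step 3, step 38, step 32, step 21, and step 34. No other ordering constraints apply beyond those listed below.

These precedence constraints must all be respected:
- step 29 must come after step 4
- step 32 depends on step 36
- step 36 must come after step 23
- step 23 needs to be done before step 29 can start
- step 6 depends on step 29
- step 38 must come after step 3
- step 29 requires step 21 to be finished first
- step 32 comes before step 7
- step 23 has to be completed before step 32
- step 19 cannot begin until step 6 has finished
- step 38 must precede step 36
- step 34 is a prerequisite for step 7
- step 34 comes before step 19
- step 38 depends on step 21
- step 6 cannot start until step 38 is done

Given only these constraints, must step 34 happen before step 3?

No chain of constraints connects step 34 to step 3 in either direction.
So step 34 can come before step 3 or after — it is not forced.

No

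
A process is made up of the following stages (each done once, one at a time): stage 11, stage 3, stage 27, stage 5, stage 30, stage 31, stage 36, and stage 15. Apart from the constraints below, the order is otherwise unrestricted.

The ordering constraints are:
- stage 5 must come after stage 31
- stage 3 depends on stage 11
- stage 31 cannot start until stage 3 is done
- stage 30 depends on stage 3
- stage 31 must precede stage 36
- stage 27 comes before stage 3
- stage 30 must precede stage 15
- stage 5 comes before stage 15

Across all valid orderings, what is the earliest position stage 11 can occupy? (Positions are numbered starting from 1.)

Stage 11 has no prerequisites at all, so it can go in position 1.

1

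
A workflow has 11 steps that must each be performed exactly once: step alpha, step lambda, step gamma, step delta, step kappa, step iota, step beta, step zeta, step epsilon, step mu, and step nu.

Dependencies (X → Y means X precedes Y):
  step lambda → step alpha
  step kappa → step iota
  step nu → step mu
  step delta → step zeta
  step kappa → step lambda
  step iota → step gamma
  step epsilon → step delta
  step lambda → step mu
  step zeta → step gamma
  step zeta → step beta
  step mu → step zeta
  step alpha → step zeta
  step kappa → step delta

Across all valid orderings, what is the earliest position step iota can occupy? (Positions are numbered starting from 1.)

The only step forced before step iota (directly or transitively) is step kappa.
With 1 mandatory predecessor, the earliest step iota can sit is position 1+1 = 2, and placing just that one first achieves it.

2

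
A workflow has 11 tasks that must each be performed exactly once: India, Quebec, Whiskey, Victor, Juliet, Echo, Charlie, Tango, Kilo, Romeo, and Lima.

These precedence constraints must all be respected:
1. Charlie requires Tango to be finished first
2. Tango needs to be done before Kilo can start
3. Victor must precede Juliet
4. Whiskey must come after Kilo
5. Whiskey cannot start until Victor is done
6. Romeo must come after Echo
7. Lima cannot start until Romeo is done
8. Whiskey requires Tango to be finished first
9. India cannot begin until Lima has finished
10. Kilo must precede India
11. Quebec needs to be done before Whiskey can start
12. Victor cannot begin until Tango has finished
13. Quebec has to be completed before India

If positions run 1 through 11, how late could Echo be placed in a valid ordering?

8

Every task that must follow Echo has to come after it. Tracing all chains starting from Echo, those tasks are: India, Romeo, Lima — 3 in total.
With 3 mandatory successors out of 11 tasks total, the latest slot for Echo is 11−3 = 8, and it's reachable by doing all non-successors before Echo.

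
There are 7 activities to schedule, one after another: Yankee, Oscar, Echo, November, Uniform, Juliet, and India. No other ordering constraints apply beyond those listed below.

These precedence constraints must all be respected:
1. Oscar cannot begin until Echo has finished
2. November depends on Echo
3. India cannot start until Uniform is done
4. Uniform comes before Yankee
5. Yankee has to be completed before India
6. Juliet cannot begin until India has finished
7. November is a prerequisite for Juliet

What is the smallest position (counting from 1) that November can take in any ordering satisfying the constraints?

Working backwards through the constraints from November, its only required predecessor is Echo.
So at minimum 1 activity comes before November, putting November no earlier than position 2. That position is achievable by scheduling exactly that predecessor first.

2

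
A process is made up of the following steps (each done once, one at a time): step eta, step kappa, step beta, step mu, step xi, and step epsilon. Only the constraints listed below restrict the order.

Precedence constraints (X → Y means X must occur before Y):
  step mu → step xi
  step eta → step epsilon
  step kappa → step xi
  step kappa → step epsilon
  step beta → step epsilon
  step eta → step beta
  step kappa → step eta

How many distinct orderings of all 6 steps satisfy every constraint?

14

2 steps have no prerequisites (step kappa, step mu), so any of them could come first.
Counting all ways to extend the partial order to a total order gives 14.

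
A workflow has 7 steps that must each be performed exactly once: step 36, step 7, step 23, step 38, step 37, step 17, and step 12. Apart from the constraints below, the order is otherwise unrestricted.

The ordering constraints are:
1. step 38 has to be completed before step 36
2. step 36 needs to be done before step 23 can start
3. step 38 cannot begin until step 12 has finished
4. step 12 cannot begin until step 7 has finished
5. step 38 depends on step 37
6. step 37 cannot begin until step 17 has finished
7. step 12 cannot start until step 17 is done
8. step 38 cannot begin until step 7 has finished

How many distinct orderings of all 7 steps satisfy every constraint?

The steps with no prerequisites are step 7, step 17; any of them can be placed first.
Counting all ways to extend the partial order to a total order gives 5.

5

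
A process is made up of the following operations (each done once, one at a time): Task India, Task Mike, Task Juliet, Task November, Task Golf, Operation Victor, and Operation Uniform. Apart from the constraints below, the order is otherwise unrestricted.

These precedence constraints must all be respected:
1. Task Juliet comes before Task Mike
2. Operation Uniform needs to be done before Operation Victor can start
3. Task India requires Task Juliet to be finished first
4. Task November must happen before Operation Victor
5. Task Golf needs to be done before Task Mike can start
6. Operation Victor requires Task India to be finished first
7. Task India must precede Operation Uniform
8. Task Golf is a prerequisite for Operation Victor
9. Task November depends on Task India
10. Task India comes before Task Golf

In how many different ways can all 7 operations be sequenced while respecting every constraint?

Task Juliet is the only operation with nothing required before it, so every ordering starts there.
Counting all ways to extend the partial order to a total order gives 18.

18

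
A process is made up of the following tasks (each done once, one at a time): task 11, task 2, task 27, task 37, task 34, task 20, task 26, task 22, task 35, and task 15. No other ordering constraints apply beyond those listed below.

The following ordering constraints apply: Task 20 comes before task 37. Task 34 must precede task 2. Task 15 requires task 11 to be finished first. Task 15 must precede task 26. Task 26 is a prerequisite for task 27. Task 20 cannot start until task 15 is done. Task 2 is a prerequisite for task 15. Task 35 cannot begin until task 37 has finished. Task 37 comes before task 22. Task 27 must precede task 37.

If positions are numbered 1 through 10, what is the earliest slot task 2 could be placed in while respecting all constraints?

Working backwards through the constraints from task 2, its only required predecessor is task 34.
With 1 mandatory predecessor, the earliest task 2 can sit is position 1+1 = 2, and placing just that one first achieves it.

2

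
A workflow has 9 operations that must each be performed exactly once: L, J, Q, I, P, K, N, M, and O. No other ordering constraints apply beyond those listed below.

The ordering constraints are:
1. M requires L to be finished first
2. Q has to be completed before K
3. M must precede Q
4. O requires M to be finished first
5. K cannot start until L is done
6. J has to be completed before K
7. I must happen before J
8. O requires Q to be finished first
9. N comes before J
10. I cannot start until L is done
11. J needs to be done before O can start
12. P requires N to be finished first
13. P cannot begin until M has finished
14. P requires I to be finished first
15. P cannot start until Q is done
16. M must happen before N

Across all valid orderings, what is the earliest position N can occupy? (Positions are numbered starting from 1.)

Working backwards through the constraints from N, its full set of required predecessors is L, M — 2 of them.
So at minimum 2 operations come before N, putting N no earlier than position 3. That position is achievable by scheduling exactly those predecessors first.

3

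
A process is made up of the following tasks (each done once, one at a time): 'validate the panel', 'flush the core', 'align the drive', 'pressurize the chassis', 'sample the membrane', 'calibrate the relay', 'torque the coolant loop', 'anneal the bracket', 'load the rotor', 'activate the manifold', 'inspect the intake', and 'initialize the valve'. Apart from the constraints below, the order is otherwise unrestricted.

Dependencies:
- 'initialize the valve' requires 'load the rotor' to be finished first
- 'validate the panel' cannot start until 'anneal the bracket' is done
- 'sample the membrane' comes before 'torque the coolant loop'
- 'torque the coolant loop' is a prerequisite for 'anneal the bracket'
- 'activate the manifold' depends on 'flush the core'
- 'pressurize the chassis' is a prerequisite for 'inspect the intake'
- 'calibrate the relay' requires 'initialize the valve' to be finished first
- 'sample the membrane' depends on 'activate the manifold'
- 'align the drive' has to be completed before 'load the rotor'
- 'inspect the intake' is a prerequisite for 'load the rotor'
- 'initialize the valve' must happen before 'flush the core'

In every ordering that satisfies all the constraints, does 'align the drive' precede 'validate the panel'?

Yes

Chaining the stated constraints: 'align the drive' → 'load the rotor' → 'initialize the valve' → 'flush the core' → 'activate the manifold' → 'sample the membrane' → 'torque the coolant loop' → 'anneal the bracket' → 'validate the panel'.
Hence 'align the drive' necessarily comes before 'validate the panel'.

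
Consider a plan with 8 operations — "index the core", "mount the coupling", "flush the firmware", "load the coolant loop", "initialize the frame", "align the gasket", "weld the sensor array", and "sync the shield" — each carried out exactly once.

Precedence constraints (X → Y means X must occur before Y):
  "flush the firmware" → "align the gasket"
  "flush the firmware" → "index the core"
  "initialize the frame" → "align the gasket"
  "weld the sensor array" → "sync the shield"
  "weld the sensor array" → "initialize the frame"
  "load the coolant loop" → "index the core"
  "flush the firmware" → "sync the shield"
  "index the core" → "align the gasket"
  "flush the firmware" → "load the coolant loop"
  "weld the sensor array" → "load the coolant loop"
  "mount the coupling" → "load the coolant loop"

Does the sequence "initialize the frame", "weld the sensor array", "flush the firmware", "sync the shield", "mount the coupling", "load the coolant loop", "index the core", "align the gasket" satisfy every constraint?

In the proposed order, "initialize the frame" appears before "weld the sensor array".
Since "weld the sensor array" is required before "initialize the frame", the ordering is invalid.

No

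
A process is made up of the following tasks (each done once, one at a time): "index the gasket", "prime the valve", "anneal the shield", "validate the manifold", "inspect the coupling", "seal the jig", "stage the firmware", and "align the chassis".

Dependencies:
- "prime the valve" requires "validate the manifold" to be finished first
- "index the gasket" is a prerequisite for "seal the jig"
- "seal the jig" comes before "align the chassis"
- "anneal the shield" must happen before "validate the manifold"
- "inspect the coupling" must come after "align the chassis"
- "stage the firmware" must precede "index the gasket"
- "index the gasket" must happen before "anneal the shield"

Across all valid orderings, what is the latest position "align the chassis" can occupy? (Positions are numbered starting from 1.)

The only task forced after "align the chassis" (directly or by a chain) is "inspect the coupling".
So at least 1 task follows "align the chassis", putting "align the chassis" no later than position 7. That position is achievable by scheduling everything else first.

7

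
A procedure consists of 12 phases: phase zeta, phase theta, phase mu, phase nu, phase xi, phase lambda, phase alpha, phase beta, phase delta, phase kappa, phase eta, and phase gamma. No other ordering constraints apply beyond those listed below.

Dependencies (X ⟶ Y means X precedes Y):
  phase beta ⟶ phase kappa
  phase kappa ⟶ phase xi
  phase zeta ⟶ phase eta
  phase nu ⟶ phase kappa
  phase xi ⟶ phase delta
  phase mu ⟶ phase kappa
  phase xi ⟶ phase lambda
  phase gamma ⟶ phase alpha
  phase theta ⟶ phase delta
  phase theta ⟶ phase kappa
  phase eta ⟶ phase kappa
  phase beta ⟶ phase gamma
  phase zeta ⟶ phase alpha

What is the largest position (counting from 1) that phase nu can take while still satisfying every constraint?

Following every chain forward from phase nu, the phases that must come later are phase xi, phase lambda, phase delta, phase kappa — 4 of them.
With 4 mandatory successors out of 12 phases total, the latest slot for phase nu is 12−4 = 8, and it's reachable by doing all non-successors before phase nu.

8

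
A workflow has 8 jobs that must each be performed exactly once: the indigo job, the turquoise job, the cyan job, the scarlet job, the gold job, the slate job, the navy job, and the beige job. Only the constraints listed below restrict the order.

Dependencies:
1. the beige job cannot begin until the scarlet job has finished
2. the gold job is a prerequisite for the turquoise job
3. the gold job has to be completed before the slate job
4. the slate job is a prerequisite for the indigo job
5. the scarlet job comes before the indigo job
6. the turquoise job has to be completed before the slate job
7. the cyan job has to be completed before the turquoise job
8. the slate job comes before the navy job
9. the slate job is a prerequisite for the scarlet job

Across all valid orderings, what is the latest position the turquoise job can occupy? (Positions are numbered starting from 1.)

Every job that must follow the turquoise job has to come after it. Tracing all chains starting from the turquoise job, those jobs are: the indigo job, the scarlet job, the slate job, the navy job, the beige job — 5 in total.
So at least 5 jobs follow the turquoise job, putting the turquoise job no later than position 3. That position is achievable by scheduling everything else first.

3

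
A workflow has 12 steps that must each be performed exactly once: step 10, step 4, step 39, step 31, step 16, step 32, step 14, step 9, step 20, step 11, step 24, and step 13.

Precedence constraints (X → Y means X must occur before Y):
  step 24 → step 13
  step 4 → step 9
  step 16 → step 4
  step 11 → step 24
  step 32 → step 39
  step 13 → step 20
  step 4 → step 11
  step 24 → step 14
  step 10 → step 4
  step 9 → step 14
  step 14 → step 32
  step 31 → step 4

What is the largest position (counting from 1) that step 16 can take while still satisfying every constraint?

Every step that must follow step 16 has to come after it. Tracing all chains starting from step 16, those steps are: step 4, step 39, step 32, step 14, step 9, step 20, step 11, step 24, step 13 — 9 in total.
With 9 mandatory successors out of 12 steps total, the latest slot for step 16 is 12−9 = 3, and it's reachable by doing all non-successors before step 16.

3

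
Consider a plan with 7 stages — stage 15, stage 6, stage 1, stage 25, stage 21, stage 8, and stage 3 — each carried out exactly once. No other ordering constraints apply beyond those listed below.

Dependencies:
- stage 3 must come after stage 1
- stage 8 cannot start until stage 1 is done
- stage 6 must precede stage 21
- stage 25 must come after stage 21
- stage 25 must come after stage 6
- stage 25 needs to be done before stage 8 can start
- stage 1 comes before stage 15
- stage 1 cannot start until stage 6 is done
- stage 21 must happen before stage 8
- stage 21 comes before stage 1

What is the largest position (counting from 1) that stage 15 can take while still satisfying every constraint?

7

Stage 15 has no required successors, so nothing stops it from going last (position 7).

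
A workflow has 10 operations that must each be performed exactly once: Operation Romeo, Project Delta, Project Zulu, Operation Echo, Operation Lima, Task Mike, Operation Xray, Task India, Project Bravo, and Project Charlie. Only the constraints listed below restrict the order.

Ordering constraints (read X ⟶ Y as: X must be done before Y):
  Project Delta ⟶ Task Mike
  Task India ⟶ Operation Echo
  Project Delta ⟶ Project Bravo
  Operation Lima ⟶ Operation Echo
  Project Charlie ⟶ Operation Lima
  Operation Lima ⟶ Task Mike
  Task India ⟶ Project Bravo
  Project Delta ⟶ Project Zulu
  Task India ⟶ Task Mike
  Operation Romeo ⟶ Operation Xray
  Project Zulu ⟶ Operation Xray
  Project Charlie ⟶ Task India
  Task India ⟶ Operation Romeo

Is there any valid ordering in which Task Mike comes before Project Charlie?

No

There is a dependency chain Project Charlie → Operation Lima → Task Mike, so Task Mike always comes after Project Charlie.
So no valid ordering can have Task Mike before Project Charlie.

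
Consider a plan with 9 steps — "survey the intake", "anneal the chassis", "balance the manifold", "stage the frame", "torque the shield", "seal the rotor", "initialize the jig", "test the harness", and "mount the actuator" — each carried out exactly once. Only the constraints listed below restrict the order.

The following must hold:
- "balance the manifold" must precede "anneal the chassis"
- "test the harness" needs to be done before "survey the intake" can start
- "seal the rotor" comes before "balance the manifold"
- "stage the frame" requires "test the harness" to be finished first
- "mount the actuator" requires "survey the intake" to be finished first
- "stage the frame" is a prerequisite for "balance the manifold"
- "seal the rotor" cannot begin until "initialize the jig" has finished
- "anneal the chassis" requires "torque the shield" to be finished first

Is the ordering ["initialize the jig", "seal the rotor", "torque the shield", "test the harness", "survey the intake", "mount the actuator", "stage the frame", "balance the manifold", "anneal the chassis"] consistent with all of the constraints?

Checking each listed constraint against this order: for instance, "torque the shield" is in position 3 and "anneal the chassis" in position 9, so that constraint holds — and the remaining constraints check out the same way.

Yes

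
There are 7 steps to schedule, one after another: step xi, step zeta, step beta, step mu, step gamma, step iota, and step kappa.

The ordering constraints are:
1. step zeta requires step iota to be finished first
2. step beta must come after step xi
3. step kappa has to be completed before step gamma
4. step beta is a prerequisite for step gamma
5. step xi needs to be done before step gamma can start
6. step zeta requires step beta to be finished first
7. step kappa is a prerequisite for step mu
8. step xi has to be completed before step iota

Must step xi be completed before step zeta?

Yes

Tracing the constraints gives a chain: step xi → step beta → step zeta.
That forces step xi before step zeta in every valid schedule.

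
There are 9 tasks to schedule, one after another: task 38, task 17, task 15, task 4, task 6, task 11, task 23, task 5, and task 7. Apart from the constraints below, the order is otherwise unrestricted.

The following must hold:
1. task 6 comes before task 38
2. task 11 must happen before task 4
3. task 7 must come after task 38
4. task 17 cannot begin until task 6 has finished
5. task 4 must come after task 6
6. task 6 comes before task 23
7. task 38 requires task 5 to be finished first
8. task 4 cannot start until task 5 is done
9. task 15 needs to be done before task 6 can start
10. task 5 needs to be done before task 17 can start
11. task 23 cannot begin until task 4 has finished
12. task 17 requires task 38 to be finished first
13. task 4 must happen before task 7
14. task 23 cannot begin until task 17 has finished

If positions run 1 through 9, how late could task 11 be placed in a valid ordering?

Every task that must follow task 11 has to come after it. Tracing all chains starting from task 11, those tasks are: task 4, task 23, task 7 — 3 in total.
With 3 mandatory successors out of 9 tasks total, the latest slot for task 11 is 9−3 = 6, and it's reachable by doing all non-successors before task 11.

6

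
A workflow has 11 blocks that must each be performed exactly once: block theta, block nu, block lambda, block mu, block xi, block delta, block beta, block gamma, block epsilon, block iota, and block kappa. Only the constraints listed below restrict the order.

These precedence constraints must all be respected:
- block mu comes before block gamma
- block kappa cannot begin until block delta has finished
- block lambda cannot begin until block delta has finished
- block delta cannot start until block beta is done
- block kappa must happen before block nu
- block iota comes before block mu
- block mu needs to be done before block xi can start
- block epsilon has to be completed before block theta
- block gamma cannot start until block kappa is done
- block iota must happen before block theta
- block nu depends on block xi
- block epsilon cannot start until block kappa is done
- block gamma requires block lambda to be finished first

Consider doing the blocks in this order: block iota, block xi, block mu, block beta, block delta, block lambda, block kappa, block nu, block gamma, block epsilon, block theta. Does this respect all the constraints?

In the proposed order, block xi appears before block mu.
But one of the constraints requires block mu before block xi, so this ordering violates it.

No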